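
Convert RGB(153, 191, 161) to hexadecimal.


R = 153 → 99 (hex)
G = 191 → BF (hex)
B = 161 → A1 (hex)
Hex = #99BFA1


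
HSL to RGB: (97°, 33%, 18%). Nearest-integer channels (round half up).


H=97°, S=0.33, L=0.18
C = (1-|2L-1|)×S = (1-|-0.64|)×0.33 = 0.1188
H' = H/60 = 97/60 ≈ 1.6167; X = C×(1-|H' mod 2 - 1|) = 0.04554
m = L - C/2 = 0.18 - 0.0594 = 0.1206
Sector ⌊H'⌋ = 1 → (R',G',B') = (0.04554, 0.1188, 0.0)
RGB = ((R'+m)×255, (G'+m)×255, (B'+m)×255) = (42.3657, 61.047, 30.753)
Round half up → RGB(42, 61, 31)


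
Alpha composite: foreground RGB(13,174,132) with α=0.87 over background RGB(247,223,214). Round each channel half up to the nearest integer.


C = α×F + (1-α)×B, with 1-α = 0.13
R: 0.87×13 + 0.13×247 = 11.31 + 32.11 = 43.42 → 43
G: 0.87×174 + 0.13×223 = 151.38 + 28.99 = 180.37 → 180
B: 0.87×132 + 0.13×214 = 114.84 + 27.82 = 142.66 → 143
= RGB(43, 180, 143)


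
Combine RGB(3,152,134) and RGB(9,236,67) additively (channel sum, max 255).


Additive: each channel = min(255, C₁+C₂)
R: 3+9 = 12 → 12
G: 152+236 = 388 → 255
B: 134+67 = 201 → 201
= RGB(12, 255, 201)


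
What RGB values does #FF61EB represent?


FF → 255 (R)
61 → 97 (G)
EB → 235 (B)
= RGB(255, 97, 235)


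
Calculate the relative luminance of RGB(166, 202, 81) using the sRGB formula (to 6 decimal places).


Linearize each channel (sRGB transfer function): c = v/255; c_lin = c/12.92 if c ≤ 0.04045, else ((c+0.055)/1.055)^2.4
  R: 166/255 ≈ 0.650980 > 0.04045 → ((0.650980+0.055)/1.055)^2.4 ≈ 0.381326
  G: 202/255 ≈ 0.792157 > 0.04045 → ((0.792157+0.055)/1.055)^2.4 ≈ 0.590619
  B: 81/255 ≈ 0.317647 > 0.04045 → ((0.317647+0.055)/1.055)^2.4 ≈ 0.082283
R_lin = 0.381326, G_lin = 0.590619, B_lin = 0.082283
L = 0.2126×R + 0.7152×G + 0.0722×B
L = 0.2126×0.381326 + 0.7152×0.590619 + 0.0722×0.082283
L ≈ 0.509421


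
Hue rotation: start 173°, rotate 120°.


New hue = (H + rotation) mod 360
New hue = (173 + 120) mod 360
= 293 mod 360
= 293°


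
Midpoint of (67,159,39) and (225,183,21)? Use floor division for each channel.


Midpoint: each channel = ⌊(C₁+C₂)/2⌋
R: ⌊(67+225)/2⌋ = 146
G: ⌊(159+183)/2⌋ = 171
B: ⌊(39+21)/2⌋ = 30
= RGB(146, 171, 30)


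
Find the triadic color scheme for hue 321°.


Triadic: equally spaced at 120° intervals
H1 = 321°
H2 = (321 + 120) mod 360 = 81°
H3 = (321 + 240) mod 360 = 201°
Triadic = 321°, 81°, 201°


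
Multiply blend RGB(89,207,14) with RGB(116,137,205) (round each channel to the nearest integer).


Multiply: C = A×B/255, rounded to nearest integer
R: 89×116/255 = 10324/255 ≈ 40.486 → 40
G: 207×137/255 = 28359/255 ≈ 111.212 → 111
B: 14×205/255 = 2870/255 ≈ 11.255 → 11
= RGB(40, 111, 11)


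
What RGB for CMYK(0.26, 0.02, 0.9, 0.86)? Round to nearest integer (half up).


R = 255 × (1-C) × (1-K) = 255 × 0.74 × 0.14 = 26.418 → 26
G = 255 × (1-M) × (1-K) = 255 × 0.98 × 0.14 = 34.986 → 35
B = 255 × (1-Y) × (1-K) = 255 × 0.10 × 0.14 = 3.57 → 4
= RGB(26, 35, 4)


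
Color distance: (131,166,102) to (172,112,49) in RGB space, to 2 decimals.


d = √[(R₁-R₂)² + (G₁-G₂)² + (B₁-B₂)²]
d = √[(131-172)² + (166-112)² + (102-49)²]
d = √[1681 + 2916 + 2809]
d = √7406
d ≈ 86.06


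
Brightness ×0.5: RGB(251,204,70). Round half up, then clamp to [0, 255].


Multiply each channel by 0.5, round half up, clamp to [0, 255]
R: 251×0.5 = 125.5 → round → 126
G: 204×0.5 = 102
B: 70×0.5 = 35
= RGB(126, 102, 35)


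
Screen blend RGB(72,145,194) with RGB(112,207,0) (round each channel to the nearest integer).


Screen: C = 255 - (255-A)×(255-B)/255, rounded to nearest integer
R: 255 - (255-72)×(255-112)/255 = 255 - 26169/255 ≈ 255 - 102.624 = 152.376 → 152
G: 255 - (255-145)×(255-207)/255 = 255 - 5280/255 ≈ 255 - 20.706 = 234.294 → 234
B: 255 - (255-194)×(255-0)/255 = 255 - 15555/255 ≈ 255 - 61.000 = 194.000 → 194
= RGB(152, 234, 194)


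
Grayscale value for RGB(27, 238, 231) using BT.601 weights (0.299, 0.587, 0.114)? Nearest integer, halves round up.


Gray = 0.299×R + 0.587×G + 0.114×B
Gray = 0.299×27 + 0.587×238 + 0.114×231
Gray = 8.073 + 139.706 + 26.334
Gray = 174.113 → round half up → 174
Gray = 174


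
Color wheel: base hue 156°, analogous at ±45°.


Base hue: 156°
Left analog: (156 - 45) mod 360 = 111°
Right analog: (156 + 45) mod 360 = 201°
Analogous hues = 111° and 201°


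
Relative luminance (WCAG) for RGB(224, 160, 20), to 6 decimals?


Linearize each channel (sRGB transfer function): c = v/255; c_lin = c/12.92 if c ≤ 0.04045, else ((c+0.055)/1.055)^2.4
  R: 224/255 ≈ 0.878431 > 0.04045 → ((0.878431+0.055)/1.055)^2.4 ≈ 0.745404
  G: 160/255 ≈ 0.627451 > 0.04045 → ((0.627451+0.055)/1.055)^2.4 ≈ 0.351533
  B: 20/255 ≈ 0.078431 > 0.04045 → ((0.078431+0.055)/1.055)^2.4 ≈ 0.006995
R_lin = 0.745404, G_lin = 0.351533, B_lin = 0.006995
L = 0.2126×R + 0.7152×G + 0.0722×B
L = 0.2126×0.745404 + 0.7152×0.351533 + 0.0722×0.006995
L ≈ 0.410394


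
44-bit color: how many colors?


Colors = 2^bits = 2^44
= 17,592,186,044,416 colors


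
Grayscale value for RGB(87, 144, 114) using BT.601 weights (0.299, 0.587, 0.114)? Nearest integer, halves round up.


Gray = 0.299×R + 0.587×G + 0.114×B
Gray = 0.299×87 + 0.587×144 + 0.114×114
Gray = 26.013 + 84.528 + 12.996
Gray = 123.537 → round half up → 124
Gray = 124


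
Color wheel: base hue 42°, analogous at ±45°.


Base hue: 42°
Left analog: (42 - 45) mod 360 = 357°
Right analog: (42 + 45) mod 360 = 87°
Analogous hues = 357° and 87°


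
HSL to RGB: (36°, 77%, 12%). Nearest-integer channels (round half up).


H=36°, S=0.77, L=0.12
C = (1-|2L-1|)×S = (1-|-0.76|)×0.77 = 0.1848
H' = H/60 = 36/60 ≈ 0.6000; X = C×(1-|H' mod 2 - 1|) = 0.11088
m = L - C/2 = 0.12 - 0.0924 = 0.0276
Sector ⌊H'⌋ = 0 → (R',G',B') = (0.1848, 0.11088, 0.0)
RGB = ((R'+m)×255, (G'+m)×255, (B'+m)×255) = (54.162, 35.3124, 7.038)
Round half up → RGB(54, 35, 7)


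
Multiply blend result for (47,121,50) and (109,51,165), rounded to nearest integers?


Multiply: C = A×B/255, rounded to nearest integer
R: 47×109/255 = 5123/255 ≈ 20.090 → 20
G: 121×51/255 = 6171/255 ≈ 24.200 → 24
B: 50×165/255 = 8250/255 ≈ 32.353 → 32
= RGB(20, 24, 32)


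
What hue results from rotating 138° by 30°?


New hue = (H + rotation) mod 360
New hue = (138 + 30) mod 360
= 168 mod 360
= 168°


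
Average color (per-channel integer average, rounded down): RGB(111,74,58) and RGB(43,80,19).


Midpoint: each channel = ⌊(C₁+C₂)/2⌋
R: ⌊(111+43)/2⌋ = 77
G: ⌊(74+80)/2⌋ = 77
B: ⌊(58+19)/2⌋ = 38
= RGB(77, 77, 38)


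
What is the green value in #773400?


Color: #773400
R = 77 = 119
G = 34 = 52
B = 00 = 0
Green = 52


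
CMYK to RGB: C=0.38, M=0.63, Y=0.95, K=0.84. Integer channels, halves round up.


R = 255 × (1-C) × (1-K) = 255 × 0.62 × 0.16 = 25.296 → 25
G = 255 × (1-M) × (1-K) = 255 × 0.37 × 0.16 = 15.096 → 15
B = 255 × (1-Y) × (1-K) = 255 × 0.05 × 0.16 = 2.04 → 2
= RGB(25, 15, 2)


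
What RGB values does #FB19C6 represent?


FB → 251 (R)
19 → 25 (G)
C6 → 198 (B)
= RGB(251, 25, 198)


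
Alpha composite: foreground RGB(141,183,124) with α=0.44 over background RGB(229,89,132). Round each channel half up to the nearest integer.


C = α×F + (1-α)×B, with 1-α = 0.56
R: 0.44×141 + 0.56×229 = 62.04 + 128.24 = 190.28 → 190
G: 0.44×183 + 0.56×89 = 80.52 + 49.84 = 130.36 → 130
B: 0.44×124 + 0.56×132 = 54.56 + 73.92 = 128.48 → 128
= RGB(190, 130, 128)


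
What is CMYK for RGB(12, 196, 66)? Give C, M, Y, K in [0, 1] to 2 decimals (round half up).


R'=12/255≈0.0471, G'=196/255≈0.7686, B'=66/255≈0.2588
K = 1 - max(R',G',B') = 1 - 196/255 = 59/255 = 0.23137… → 0.23
(1-R'-K)/(1-K) simplifies to (max-R)/max with max = 196:
C = (196-12)/196 = 184/196 = 0.93877… → 0.94
M = (196-196)/196 = 0/196 = 0 → 0.00
Y = (196-66)/196 = 130/196 = 0.66326… → 0.66
= CMYK(0.94, 0.00, 0.66, 0.23)


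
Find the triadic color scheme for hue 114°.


Triadic: equally spaced at 120° intervals
H1 = 114°
H2 = (114 + 120) mod 360 = 234°
H3 = (114 + 240) mod 360 = 354°
Triadic = 114°, 234°, 354°


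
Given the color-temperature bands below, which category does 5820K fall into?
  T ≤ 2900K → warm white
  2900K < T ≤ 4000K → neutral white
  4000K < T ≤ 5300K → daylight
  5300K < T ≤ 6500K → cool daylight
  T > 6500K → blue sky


Temperature: 5820K
5300K < 5820K ≤ 6500K → cool daylight
Classification: cool daylight


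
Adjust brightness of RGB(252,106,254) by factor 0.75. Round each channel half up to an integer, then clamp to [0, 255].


Multiply each channel by 0.75, round half up, clamp to [0, 255]
R: 252×0.75 = 189
G: 106×0.75 = 79.5 → round → 80
B: 254×0.75 = 190.5 → round → 191
= RGB(189, 80, 191)


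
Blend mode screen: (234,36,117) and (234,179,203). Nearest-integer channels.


Screen: C = 255 - (255-A)×(255-B)/255, rounded to nearest integer
R: 255 - (255-234)×(255-234)/255 = 255 - 441/255 ≈ 255 - 1.729 = 253.271 → 253
G: 255 - (255-36)×(255-179)/255 = 255 - 16644/255 ≈ 255 - 65.271 = 189.729 → 190
B: 255 - (255-117)×(255-203)/255 = 255 - 7176/255 ≈ 255 - 28.141 = 226.859 → 227
= RGB(253, 190, 227)


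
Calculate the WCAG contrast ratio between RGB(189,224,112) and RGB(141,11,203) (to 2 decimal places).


Linearize each sRGB channel c=v/255: c/12.92 if c ≤ 0.04045 else ((c+0.055)/1.055)^2.4
L = 0.2126×R_lin + 0.7152×G_lin + 0.0722×B_lin
Color 1 (189,224,112):
  R=189: 189/255≈0.7412 > 0.04045 → ((0.7412+0.055)/1.055)^2.4 ≈ 0.50888
  G=224: 224/255≈0.8784 > 0.04045 → ((0.8784+0.055)/1.055)^2.4 ≈ 0.74540
  B=112: 112/255≈0.4392 > 0.04045 → ((0.4392+0.055)/1.055)^2.4 ≈ 0.16203
  L1 = 0.2126×0.50888 + 0.7152×0.74540 + 0.0722×0.16203 ≈ 0.65300
Color 2 (141,11,203):
  R=141: 141/255≈0.5529 > 0.04045 → ((0.5529+0.055)/1.055)^2.4 ≈ 0.26636
  G=11: 11/255≈0.0431 > 0.04045 → ((0.0431+0.055)/1.055)^2.4 ≈ 0.00335
  B=203: 203/255≈0.7961 > 0.04045 → ((0.7961+0.055)/1.055)^2.4 ≈ 0.59720
  L2 = 0.2126×0.26636 + 0.7152×0.00335 + 0.0722×0.59720 ≈ 0.10214
Lighter = 0.65300, Darker = 0.10214
Ratio = (L_lighter + 0.05) / (L_darker + 0.05)
Ratio = (0.65300 + 0.05) / (0.10214 + 0.05) = 0.70300 / 0.15214 ≈ 4.6208
Ratio ≈ 4.62:1


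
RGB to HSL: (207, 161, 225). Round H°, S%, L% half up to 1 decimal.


Normalize: R'=207/255≈0.8118, G'=161/255≈0.6314, B'=225/255≈0.8824
Max=225/255, Min=161/255, Δ=Max-Min=64/255
L = (Max+Min)/2 = (225+161)/510 = 386/510 = 0.75686… → L = 75.7%
L > 0.5 → S = Δ/(2-Max-Min) = 64/(510-225-161) = 64/124 = 0.51612… → S = 51.6%
(the 1/255 factors cancel in S and H, so raw channel differences can be used)
Max is B' → H = 60 × ((R-G)/Δ + 4) = 60 × ((207-161)/64 + 4)
  46/64 + 4 = 0.7187… + 4 = 4.7187…
  H = 60 × 4.7187… = 283.125° → H = 283.1°
= HSL(283.1°, 51.6%, 75.7%)


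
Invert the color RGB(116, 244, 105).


Invert: (255-R, 255-G, 255-B)
R: 255-116 = 139
G: 255-244 = 11
B: 255-105 = 150
= RGB(139, 11, 150)


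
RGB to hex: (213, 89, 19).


R = 213 → D5 (hex)
G = 89 → 59 (hex)
B = 19 → 13 (hex)
Hex = #D55913


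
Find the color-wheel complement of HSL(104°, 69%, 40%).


Complement = opposite side of color wheel = hue + 180°
H' = (104 + 180) mod 360 = 284°
S and L unchanged.
= HSL(284°, 69%, 40%)


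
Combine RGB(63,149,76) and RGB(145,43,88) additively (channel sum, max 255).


Additive: each channel = min(255, C₁+C₂)
R: 63+145 = 208 → 208
G: 149+43 = 192 → 192
B: 76+88 = 164 → 164
= RGB(208, 192, 164)


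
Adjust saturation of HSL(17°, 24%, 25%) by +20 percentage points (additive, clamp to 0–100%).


Original S = 24%
Adjustment = +20 percentage points
New S = 24 + (20) = 44
Clamp to [0, 100] → 44
= HSL(17°, 44%, 25%)


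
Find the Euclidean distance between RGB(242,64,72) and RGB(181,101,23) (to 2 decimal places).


d = √[(R₁-R₂)² + (G₁-G₂)² + (B₁-B₂)²]
d = √[(242-181)² + (64-101)² + (72-23)²]
d = √[3721 + 1369 + 2401]
d = √7491
d ≈ 86.55


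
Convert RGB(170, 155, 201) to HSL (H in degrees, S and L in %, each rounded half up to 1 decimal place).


Normalize: R'=170/255≈0.6667, G'=155/255≈0.6078, B'=201/255≈0.7882
Max=201/255, Min=155/255, Δ=Max-Min=46/255
L = (Max+Min)/2 = (201+155)/510 = 356/510 = 0.69803… → L = 69.8%
L > 0.5 → S = Δ/(2-Max-Min) = 46/(510-201-155) = 46/154 = 0.29870… → S = 29.9%
(the 1/255 factors cancel in S and H, so raw channel differences can be used)
Max is B' → H = 60 × ((R-G)/Δ + 4) = 60 × ((170-155)/46 + 4)
  15/46 + 4 = 0.3260… + 4 = 4.3260…
  H = 60 × 4.3260… = 259.565…° → H = 259.6°
= HSL(259.6°, 29.9%, 69.8%)


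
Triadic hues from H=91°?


Triadic: equally spaced at 120° intervals
H1 = 91°
H2 = (91 + 120) mod 360 = 211°
H3 = (91 + 240) mod 360 = 331°
Triadic = 91°, 211°, 331°


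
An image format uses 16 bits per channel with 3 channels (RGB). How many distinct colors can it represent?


Total bits = 16 bits/channel × 3 channels = 48 bits
Distinct colors = 2^48
= 281,474,976,710,656 colors


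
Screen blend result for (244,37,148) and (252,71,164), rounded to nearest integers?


Screen: C = 255 - (255-A)×(255-B)/255, rounded to nearest integer
R: 255 - (255-244)×(255-252)/255 = 255 - 33/255 ≈ 255 - 0.129 = 254.871 → 255
G: 255 - (255-37)×(255-71)/255 = 255 - 40112/255 ≈ 255 - 157.302 = 97.698 → 98
B: 255 - (255-148)×(255-164)/255 = 255 - 9737/255 ≈ 255 - 38.184 = 216.816 → 217
= RGB(255, 98, 217)


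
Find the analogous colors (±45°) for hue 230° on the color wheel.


Base hue: 230°
Left analog: (230 - 45) mod 360 = 185°
Right analog: (230 + 45) mod 360 = 275°
Analogous hues = 185° and 275°


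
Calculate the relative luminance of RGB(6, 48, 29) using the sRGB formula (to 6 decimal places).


Linearize each channel (sRGB transfer function): c = v/255; c_lin = c/12.92 if c ≤ 0.04045, else ((c+0.055)/1.055)^2.4
  R: 6/255 ≈ 0.023529 ≤ 0.04045 → 0.023529/12.92 ≈ 0.001821
  G: 48/255 ≈ 0.188235 > 0.04045 → ((0.188235+0.055)/1.055)^2.4 ≈ 0.029557
  B: 29/255 ≈ 0.113725 > 0.04045 → ((0.113725+0.055)/1.055)^2.4 ≈ 0.012286
R_lin = 0.001821, G_lin = 0.029557, B_lin = 0.012286
L = 0.2126×R + 0.7152×G + 0.0722×B
L = 0.2126×0.001821 + 0.7152×0.029557 + 0.0722×0.012286
L ≈ 0.022413


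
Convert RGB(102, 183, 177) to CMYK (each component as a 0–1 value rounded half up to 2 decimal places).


R'=102/255≈0.4000, G'=183/255≈0.7176, B'=177/255≈0.6941
K = 1 - max(R',G',B') = 1 - 183/255 = 72/255 = 0.28235… → 0.28
(1-R'-K)/(1-K) simplifies to (max-R)/max with max = 183:
C = (183-102)/183 = 81/183 = 0.44262… → 0.44
M = (183-183)/183 = 0/183 = 0 → 0.00
Y = (183-177)/183 = 6/183 = 0.03278… → 0.03
= CMYK(0.44, 0.00, 0.03, 0.28)


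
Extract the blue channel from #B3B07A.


Color: #B3B07A
R = B3 = 179
G = B0 = 176
B = 7A = 122
Blue = 122


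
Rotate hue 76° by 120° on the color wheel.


New hue = (H + rotation) mod 360
New hue = (76 + 120) mod 360
= 196 mod 360
= 196°


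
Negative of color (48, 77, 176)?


Invert: (255-R, 255-G, 255-B)
R: 255-48 = 207
G: 255-77 = 178
B: 255-176 = 79
= RGB(207, 178, 79)


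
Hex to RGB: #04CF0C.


04 → 4 (R)
CF → 207 (G)
0C → 12 (B)
= RGB(4, 207, 12)


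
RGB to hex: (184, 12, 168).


R = 184 → B8 (hex)
G = 12 → 0C (hex)
B = 168 → A8 (hex)
Hex = #B80CA8


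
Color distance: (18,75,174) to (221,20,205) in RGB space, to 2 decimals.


d = √[(R₁-R₂)² + (G₁-G₂)² + (B₁-B₂)²]
d = √[(18-221)² + (75-20)² + (174-205)²]
d = √[41209 + 3025 + 961]
d = √45195
d ≈ 212.59


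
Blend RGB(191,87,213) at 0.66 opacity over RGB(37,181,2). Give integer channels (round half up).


C = α×F + (1-α)×B, with 1-α = 0.34
R: 0.66×191 + 0.34×37 = 126.06 + 12.58 = 138.64 → 139
G: 0.66×87 + 0.34×181 = 57.42 + 61.54 = 118.96 → 119
B: 0.66×213 + 0.34×2 = 140.58 + 0.68 = 141.26 → 141
= RGB(139, 119, 141)


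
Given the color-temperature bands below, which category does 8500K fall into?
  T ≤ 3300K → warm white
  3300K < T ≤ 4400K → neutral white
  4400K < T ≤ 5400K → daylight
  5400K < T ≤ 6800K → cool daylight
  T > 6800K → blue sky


Temperature: 8500K
8500K > 6800K → blue sky
Classification: blue sky


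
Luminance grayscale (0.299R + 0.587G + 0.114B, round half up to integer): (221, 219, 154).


Gray = 0.299×R + 0.587×G + 0.114×B
Gray = 0.299×221 + 0.587×219 + 0.114×154
Gray = 66.079 + 128.553 + 17.556
Gray = 212.188 → round half up → 212
Gray = 212


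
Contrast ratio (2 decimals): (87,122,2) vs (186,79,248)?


Linearize each sRGB channel c=v/255: c/12.92 if c ≤ 0.04045 else ((c+0.055)/1.055)^2.4
L = 0.2126×R_lin + 0.7152×G_lin + 0.0722×B_lin
Color 1 (87,122,2):
  R=87: 87/255≈0.3412 > 0.04045 → ((0.3412+0.055)/1.055)^2.4 ≈ 0.09531
  G=122: 122/255≈0.4784 > 0.04045 → ((0.4784+0.055)/1.055)^2.4 ≈ 0.19462
  B=2: 2/255≈0.0078 ≤ 0.04045 → 0.0078/12.92 ≈ 0.00061
  L1 = 0.2126×0.09531 + 0.7152×0.19462 + 0.0722×0.00061 ≈ 0.15950
Color 2 (186,79,248):
  R=186: 186/255≈0.7294 > 0.04045 → ((0.7294+0.055)/1.055)^2.4 ≈ 0.49102
  G=79: 79/255≈0.3098 > 0.04045 → ((0.3098+0.055)/1.055)^2.4 ≈ 0.07819
  B=248: 248/255≈0.9725 > 0.04045 → ((0.9725+0.055)/1.055)^2.4 ≈ 0.93869
  L2 = 0.2126×0.49102 + 0.7152×0.07819 + 0.0722×0.93869 ≈ 0.22808
Lighter = 0.22808, Darker = 0.15950
Ratio = (L_lighter + 0.05) / (L_darker + 0.05)
Ratio = (0.22808 + 0.05) / (0.15950 + 0.05) = 0.27808 / 0.20950 ≈ 1.3274
Ratio ≈ 1.33:1


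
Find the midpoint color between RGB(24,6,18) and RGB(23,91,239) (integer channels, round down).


Midpoint: each channel = ⌊(C₁+C₂)/2⌋
R: ⌊(24+23)/2⌋ = 23
G: ⌊(6+91)/2⌋ = 48
B: ⌊(18+239)/2⌋ = 128
= RGB(23, 48, 128)


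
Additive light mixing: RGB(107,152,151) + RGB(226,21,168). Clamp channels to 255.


Additive: each channel = min(255, C₁+C₂)
R: 107+226 = 333 → 255
G: 152+21 = 173 → 173
B: 151+168 = 319 → 255
= RGB(255, 173, 255)


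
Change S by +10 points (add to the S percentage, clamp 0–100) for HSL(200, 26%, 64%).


Original S = 26%
Adjustment = +10 percentage points
New S = 26 + (10) = 36
Clamp to [0, 100] → 36
= HSL(200°, 36%, 64%)


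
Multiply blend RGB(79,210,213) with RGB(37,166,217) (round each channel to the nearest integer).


Multiply: C = A×B/255, rounded to nearest integer
R: 79×37/255 = 2923/255 ≈ 11.463 → 11
G: 210×166/255 = 34860/255 ≈ 136.706 → 137
B: 213×217/255 = 46221/255 ≈ 181.259 → 181
= RGB(11, 137, 181)


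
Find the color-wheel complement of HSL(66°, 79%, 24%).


Complement = opposite side of color wheel = hue + 180°
H' = (66 + 180) mod 360 = 246°
S and L unchanged.
= HSL(246°, 79%, 24%)


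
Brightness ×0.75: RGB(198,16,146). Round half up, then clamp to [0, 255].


Multiply each channel by 0.75, round half up, clamp to [0, 255]
R: 198×0.75 = 148.5 → round → 149
G: 16×0.75 = 12
B: 146×0.75 = 109.5 → round → 110
= RGB(149, 12, 110)


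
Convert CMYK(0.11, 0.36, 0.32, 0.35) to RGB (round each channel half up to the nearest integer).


R = 255 × (1-C) × (1-K) = 255 × 0.89 × 0.65 = 147.5175 → 148
G = 255 × (1-M) × (1-K) = 255 × 0.64 × 0.65 = 106.08 → 106
B = 255 × (1-Y) × (1-K) = 255 × 0.68 × 0.65 = 112.71 → 113
= RGB(148, 106, 113)


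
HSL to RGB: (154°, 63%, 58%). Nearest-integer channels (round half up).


H=154°, S=0.63, L=0.58
C = (1-|2L-1|)×S = (1-|0.16|)×0.63 = 0.5292
H' = H/60 = 154/60 ≈ 2.5667; X = C×(1-|H' mod 2 - 1|) = 0.29988
m = L - C/2 = 0.58 - 0.2646 = 0.3154
Sector ⌊H'⌋ = 2 → (R',G',B') = (0.0, 0.5292, 0.29988)
RGB = ((R'+m)×255, (G'+m)×255, (B'+m)×255) = (80.427, 215.373, 156.8964)
Round half up → RGB(80, 215, 157)


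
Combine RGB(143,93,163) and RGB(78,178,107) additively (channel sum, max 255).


Additive: each channel = min(255, C₁+C₂)
R: 143+78 = 221 → 221
G: 93+178 = 271 → 255
B: 163+107 = 270 → 255
= RGB(221, 255, 255)


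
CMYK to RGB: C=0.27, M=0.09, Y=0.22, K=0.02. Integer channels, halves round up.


R = 255 × (1-C) × (1-K) = 255 × 0.73 × 0.98 = 182.427 → 182
G = 255 × (1-M) × (1-K) = 255 × 0.91 × 0.98 = 227.409 → 227
B = 255 × (1-Y) × (1-K) = 255 × 0.78 × 0.98 = 194.922 → 195
= RGB(182, 227, 195)


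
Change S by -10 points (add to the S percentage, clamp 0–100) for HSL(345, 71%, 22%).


Original S = 71%
Adjustment = -10 percentage points
New S = 71 + (-10) = 61
Clamp to [0, 100] → 61
= HSL(345°, 61%, 22%)


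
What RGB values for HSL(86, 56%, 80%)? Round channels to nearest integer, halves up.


H=86°, S=0.56, L=0.80
C = (1-|2L-1|)×S = (1-|0.60|)×0.56 = 0.224
H' = H/60 = 86/60 ≈ 1.4333; X = C×(1-|H' mod 2 - 1|) ≈ 0.1269
m = L - C/2 = 0.80 - 0.112 = 0.688
Sector ⌊H'⌋ = 1 → (R',G',B') = (≈0.1269, 0.224, 0.0)
RGB = ((R'+m)×255, (G'+m)×255, (B'+m)×255) = (207.808, 232.56, 175.44)
Round half up → RGB(208, 233, 175)


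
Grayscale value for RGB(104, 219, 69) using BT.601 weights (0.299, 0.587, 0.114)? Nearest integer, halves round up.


Gray = 0.299×R + 0.587×G + 0.114×B
Gray = 0.299×104 + 0.587×219 + 0.114×69
Gray = 31.096 + 128.553 + 7.866
Gray = 167.515 → round half up → 168
Gray = 168


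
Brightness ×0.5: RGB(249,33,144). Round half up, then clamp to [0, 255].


Multiply each channel by 0.5, round half up, clamp to [0, 255]
R: 249×0.5 = 124.5 → round → 125
G: 33×0.5 = 16.5 → round → 17
B: 144×0.5 = 72
= RGB(125, 17, 72)


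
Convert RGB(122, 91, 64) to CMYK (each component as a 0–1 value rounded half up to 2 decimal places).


R'=122/255≈0.4784, G'=91/255≈0.3569, B'=64/255≈0.2510
K = 1 - max(R',G',B') = 1 - 122/255 = 133/255 = 0.52156… → 0.52
(1-R'-K)/(1-K) simplifies to (max-R)/max with max = 122:
C = (122-122)/122 = 0/122 = 0 → 0.00
M = (122-91)/122 = 31/122 = 0.25409… → 0.25
Y = (122-64)/122 = 58/122 = 0.47540… → 0.48
= CMYK(0.00, 0.25, 0.48, 0.52)


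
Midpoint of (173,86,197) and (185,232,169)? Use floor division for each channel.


Midpoint: each channel = ⌊(C₁+C₂)/2⌋
R: ⌊(173+185)/2⌋ = 179
G: ⌊(86+232)/2⌋ = 159
B: ⌊(197+169)/2⌋ = 183
= RGB(179, 159, 183)


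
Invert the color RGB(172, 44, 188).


Invert: (255-R, 255-G, 255-B)
R: 255-172 = 83
G: 255-44 = 211
B: 255-188 = 67
= RGB(83, 211, 67)


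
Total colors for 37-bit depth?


Colors = 2^bits = 2^37
= 137,438,953,472 colors


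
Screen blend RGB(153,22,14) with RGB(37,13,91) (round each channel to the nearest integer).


Screen: C = 255 - (255-A)×(255-B)/255, rounded to nearest integer
R: 255 - (255-153)×(255-37)/255 = 255 - 22236/255 ≈ 255 - 87.200 = 167.800 → 168
G: 255 - (255-22)×(255-13)/255 = 255 - 56386/255 ≈ 255 - 221.122 = 33.878 → 34
B: 255 - (255-14)×(255-91)/255 = 255 - 39524/255 ≈ 255 - 154.996 = 100.004 → 100
= RGB(168, 34, 100)


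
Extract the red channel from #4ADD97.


Color: #4ADD97
R = 4A = 74
G = DD = 221
B = 97 = 151
Red = 74


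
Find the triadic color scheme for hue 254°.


Triadic: equally spaced at 120° intervals
H1 = 254°
H2 = (254 + 120) mod 360 = 14°
H3 = (254 + 240) mod 360 = 134°
Triadic = 254°, 14°, 134°


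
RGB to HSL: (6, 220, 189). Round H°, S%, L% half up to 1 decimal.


Normalize: R'=6/255≈0.0235, G'=220/255≈0.8627, B'=189/255≈0.7412
Max=220/255, Min=6/255, Δ=Max-Min=214/255
L = (Max+Min)/2 = (220+6)/510 = 226/510 = 0.44313… → L = 44.3%
L ≤ 0.5 → S = Δ/(Max+Min) = 214/(220+6) = 214/226 = 0.94690… → S = 94.7%
(the 1/255 factors cancel in S and H, so raw channel differences can be used)
Max is G' → H = 60 × ((B-R)/Δ + 2) = 60 × ((189-6)/214 + 2)
  183/214 + 2 = 0.8551… + 2 = 2.8551…
  H = 60 × 2.8551… = 171.308…° → H = 171.3°
= HSL(171.3°, 94.7%, 44.3%)


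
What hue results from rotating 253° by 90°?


New hue = (H + rotation) mod 360
New hue = (253 + 90) mod 360
= 343 mod 360
= 343°


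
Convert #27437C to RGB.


27 → 39 (R)
43 → 67 (G)
7C → 124 (B)
= RGB(39, 67, 124)


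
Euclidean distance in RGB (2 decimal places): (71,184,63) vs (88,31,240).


d = √[(R₁-R₂)² + (G₁-G₂)² + (B₁-B₂)²]
d = √[(71-88)² + (184-31)² + (63-240)²]
d = √[289 + 23409 + 31329]
d = √55027
d ≈ 234.58


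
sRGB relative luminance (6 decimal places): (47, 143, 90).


Linearize each channel (sRGB transfer function): c = v/255; c_lin = c/12.92 if c ≤ 0.04045, else ((c+0.055)/1.055)^2.4
  R: 47/255 ≈ 0.184314 > 0.04045 → ((0.184314+0.055)/1.055)^2.4 ≈ 0.028426
  G: 143/255 ≈ 0.560784 > 0.04045 → ((0.560784+0.055)/1.055)^2.4 ≈ 0.274677
  B: 90/255 ≈ 0.352941 > 0.04045 → ((0.352941+0.055)/1.055)^2.4 ≈ 0.102242
R_lin = 0.028426, G_lin = 0.274677, B_lin = 0.102242
L = 0.2126×R + 0.7152×G + 0.0722×B
L = 0.2126×0.028426 + 0.7152×0.274677 + 0.0722×0.102242
L ≈ 0.209874


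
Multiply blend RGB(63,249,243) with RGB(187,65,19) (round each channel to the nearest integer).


Multiply: C = A×B/255, rounded to nearest integer
R: 63×187/255 = 11781/255 ≈ 46.200 → 46
G: 249×65/255 = 16185/255 ≈ 63.471 → 63
B: 243×19/255 = 4617/255 ≈ 18.106 → 18
= RGB(46, 63, 18)


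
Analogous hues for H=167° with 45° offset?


Base hue: 167°
Left analog: (167 - 45) mod 360 = 122°
Right analog: (167 + 45) mod 360 = 212°
Analogous hues = 122° and 212°


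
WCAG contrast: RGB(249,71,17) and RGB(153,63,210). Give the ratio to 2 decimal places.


Linearize each sRGB channel c=v/255: c/12.92 if c ≤ 0.04045 else ((c+0.055)/1.055)^2.4
L = 0.2126×R_lin + 0.7152×G_lin + 0.0722×B_lin
Color 1 (249,71,17):
  R=249: 249/255≈0.9765 > 0.04045 → ((0.9765+0.055)/1.055)^2.4 ≈ 0.94731
  G=71: 71/255≈0.2784 > 0.04045 → ((0.2784+0.055)/1.055)^2.4 ≈ 0.06301
  B=17: 17/255≈0.0667 > 0.04045 → ((0.0667+0.055)/1.055)^2.4 ≈ 0.00561
  L1 = 0.2126×0.94731 + 0.7152×0.06301 + 0.0722×0.00561 ≈ 0.24687
Color 2 (153,63,210):
  R=153: 153/255≈0.6000 > 0.04045 → ((0.6000+0.055)/1.055)^2.4 ≈ 0.31855
  G=63: 63/255≈0.2471 > 0.04045 → ((0.2471+0.055)/1.055)^2.4 ≈ 0.04971
  B=210: 210/255≈0.8235 > 0.04045 → ((0.8235+0.055)/1.055)^2.4 ≈ 0.64448
  L2 = 0.2126×0.31855 + 0.7152×0.04971 + 0.0722×0.64448 ≈ 0.14980
Lighter = 0.24687, Darker = 0.14980
Ratio = (L_lighter + 0.05) / (L_darker + 0.05)
Ratio = (0.24687 + 0.05) / (0.14980 + 0.05) = 0.29687 / 0.19980 ≈ 1.4858
Ratio ≈ 1.49:1


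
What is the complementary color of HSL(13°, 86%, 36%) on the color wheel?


Complement = opposite side of color wheel = hue + 180°
H' = (13 + 180) mod 360 = 193°
S and L unchanged.
= HSL(193°, 86%, 36%)


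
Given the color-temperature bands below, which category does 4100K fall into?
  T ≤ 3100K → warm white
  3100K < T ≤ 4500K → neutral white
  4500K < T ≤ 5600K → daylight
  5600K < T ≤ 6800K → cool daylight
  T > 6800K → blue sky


Temperature: 4100K
3100K < 4100K ≤ 4500K → neutral white
Classification: neutral white


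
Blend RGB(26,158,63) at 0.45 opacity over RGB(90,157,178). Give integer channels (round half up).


C = α×F + (1-α)×B, with 1-α = 0.55
R: 0.45×26 + 0.55×90 = 11.70 + 49.50 = 61.20 → 61
G: 0.45×158 + 0.55×157 = 71.10 + 86.35 = 157.45 → 157
B: 0.45×63 + 0.55×178 = 28.35 + 97.90 = 126.25 → 126
= RGB(61, 157, 126)


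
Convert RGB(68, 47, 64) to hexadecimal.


R = 68 → 44 (hex)
G = 47 → 2F (hex)
B = 64 → 40 (hex)
Hex = #442F40


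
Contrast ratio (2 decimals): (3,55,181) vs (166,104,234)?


Linearize each sRGB channel c=v/255: c/12.92 if c ≤ 0.04045 else ((c+0.055)/1.055)^2.4
L = 0.2126×R_lin + 0.7152×G_lin + 0.0722×B_lin
Color 1 (3,55,181):
  R=3: 3/255≈0.0118 ≤ 0.04045 → 0.0118/12.92 ≈ 0.00091
  G=55: 55/255≈0.2157 > 0.04045 → ((0.2157+0.055)/1.055)^2.4 ≈ 0.03820
  B=181: 181/255≈0.7098 > 0.04045 → ((0.7098+0.055)/1.055)^2.4 ≈ 0.46208
  L1 = 0.2126×0.00091 + 0.7152×0.03820 + 0.0722×0.46208 ≈ 0.06088
Color 2 (166,104,234):
  R=166: 166/255≈0.6510 > 0.04045 → ((0.6510+0.055)/1.055)^2.4 ≈ 0.38133
  G=104: 104/255≈0.4078 > 0.04045 → ((0.4078+0.055)/1.055)^2.4 ≈ 0.13843
  B=234: 234/255≈0.9176 > 0.04045 → ((0.9176+0.055)/1.055)^2.4 ≈ 0.82279
  L2 = 0.2126×0.38133 + 0.7152×0.13843 + 0.0722×0.82279 ≈ 0.23948
Lighter = 0.23948, Darker = 0.06088
Ratio = (L_lighter + 0.05) / (L_darker + 0.05)
Ratio = (0.23948 + 0.05) / (0.06088 + 0.05) = 0.28948 / 0.11088 ≈ 2.6108
Ratio ≈ 2.61:1


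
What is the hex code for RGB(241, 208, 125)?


R = 241 → F1 (hex)
G = 208 → D0 (hex)
B = 125 → 7D (hex)
Hex = #F1D07D


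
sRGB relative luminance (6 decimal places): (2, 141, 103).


Linearize each channel (sRGB transfer function): c = v/255; c_lin = c/12.92 if c ≤ 0.04045, else ((c+0.055)/1.055)^2.4
  R: 2/255 ≈ 0.007843 ≤ 0.04045 → 0.007843/12.92 ≈ 0.000607
  G: 141/255 ≈ 0.552941 > 0.04045 → ((0.552941+0.055)/1.055)^2.4 ≈ 0.266356
  B: 103/255 ≈ 0.403922 > 0.04045 → ((0.403922+0.055)/1.055)^2.4 ≈ 0.135633
R_lin = 0.000607, G_lin = 0.266356, B_lin = 0.135633
L = 0.2126×R + 0.7152×G + 0.0722×B
L = 0.2126×0.000607 + 0.7152×0.266356 + 0.0722×0.135633
L ≈ 0.200419


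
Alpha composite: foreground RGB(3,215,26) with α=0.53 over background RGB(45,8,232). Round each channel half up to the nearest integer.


C = α×F + (1-α)×B, with 1-α = 0.47
R: 0.53×3 + 0.47×45 = 1.59 + 21.15 = 22.74 → 23
G: 0.53×215 + 0.47×8 = 113.95 + 3.76 = 117.71 → 118
B: 0.53×26 + 0.47×232 = 13.78 + 109.04 = 122.82 → 123
= RGB(23, 118, 123)


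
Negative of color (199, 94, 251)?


Invert: (255-R, 255-G, 255-B)
R: 255-199 = 56
G: 255-94 = 161
B: 255-251 = 4
= RGB(56, 161, 4)


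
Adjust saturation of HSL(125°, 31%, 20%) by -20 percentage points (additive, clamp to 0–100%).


Original S = 31%
Adjustment = -20 percentage points
New S = 31 + (-20) = 11
Clamp to [0, 100] → 11
= HSL(125°, 11%, 20%)


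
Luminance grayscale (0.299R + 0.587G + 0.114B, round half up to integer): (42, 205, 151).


Gray = 0.299×R + 0.587×G + 0.114×B
Gray = 0.299×42 + 0.587×205 + 0.114×151
Gray = 12.558 + 120.335 + 17.214
Gray = 150.107 → round half up → 150
Gray = 150


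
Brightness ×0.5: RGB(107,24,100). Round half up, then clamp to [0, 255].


Multiply each channel by 0.5, round half up, clamp to [0, 255]
R: 107×0.5 = 53.5 → round → 54
G: 24×0.5 = 12
B: 100×0.5 = 50
= RGB(54, 12, 50)


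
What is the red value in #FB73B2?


Color: #FB73B2
R = FB = 251
G = 73 = 115
B = B2 = 178
Red = 251


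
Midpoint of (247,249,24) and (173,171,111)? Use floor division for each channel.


Midpoint: each channel = ⌊(C₁+C₂)/2⌋
R: ⌊(247+173)/2⌋ = 210
G: ⌊(249+171)/2⌋ = 210
B: ⌊(24+111)/2⌋ = 67
= RGB(210, 210, 67)


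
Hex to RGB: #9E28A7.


9E → 158 (R)
28 → 40 (G)
A7 → 167 (B)
= RGB(158, 40, 167)


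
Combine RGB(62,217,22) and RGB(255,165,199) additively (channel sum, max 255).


Additive: each channel = min(255, C₁+C₂)
R: 62+255 = 317 → 255
G: 217+165 = 382 → 255
B: 22+199 = 221 → 221
= RGB(255, 255, 221)


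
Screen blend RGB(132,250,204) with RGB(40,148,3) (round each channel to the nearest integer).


Screen: C = 255 - (255-A)×(255-B)/255, rounded to nearest integer
R: 255 - (255-132)×(255-40)/255 = 255 - 26445/255 ≈ 255 - 103.706 = 151.294 → 151
G: 255 - (255-250)×(255-148)/255 = 255 - 535/255 ≈ 255 - 2.098 = 252.902 → 253
B: 255 - (255-204)×(255-3)/255 = 255 - 12852/255 ≈ 255 - 50.400 = 204.600 → 205
= RGB(151, 253, 205)


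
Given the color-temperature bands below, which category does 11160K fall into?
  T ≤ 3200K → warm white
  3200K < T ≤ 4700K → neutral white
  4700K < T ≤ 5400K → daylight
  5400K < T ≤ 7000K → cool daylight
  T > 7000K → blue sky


Temperature: 11160K
11160K > 7000K → blue sky
Classification: blue sky


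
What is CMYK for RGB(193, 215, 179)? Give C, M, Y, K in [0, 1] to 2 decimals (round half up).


R'=193/255≈0.7569, G'=215/255≈0.8431, B'=179/255≈0.7020
K = 1 - max(R',G',B') = 1 - 215/255 = 40/255 = 0.15686… → 0.16
(1-R'-K)/(1-K) simplifies to (max-R)/max with max = 215:
C = (215-193)/215 = 22/215 = 0.10232… → 0.10
M = (215-215)/215 = 0/215 = 0 → 0.00
Y = (215-179)/215 = 36/215 = 0.16744… → 0.17
= CMYK(0.10, 0.00, 0.17, 0.16)


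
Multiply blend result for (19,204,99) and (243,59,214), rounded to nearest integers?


Multiply: C = A×B/255, rounded to nearest integer
R: 19×243/255 = 4617/255 ≈ 18.106 → 18
G: 204×59/255 = 12036/255 ≈ 47.200 → 47
B: 99×214/255 = 21186/255 ≈ 83.082 → 83
= RGB(18, 47, 83)


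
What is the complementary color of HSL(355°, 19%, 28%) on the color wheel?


Complement = opposite side of color wheel = hue + 180°
H' = (355 + 180) mod 360 = 175°
S and L unchanged.
= HSL(175°, 19%, 28%)


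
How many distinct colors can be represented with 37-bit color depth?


Colors = 2^bits = 2^37
= 137,438,953,472 colors


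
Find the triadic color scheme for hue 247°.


Triadic: equally spaced at 120° intervals
H1 = 247°
H2 = (247 + 120) mod 360 = 7°
H3 = (247 + 240) mod 360 = 127°
Triadic = 247°, 7°, 127°


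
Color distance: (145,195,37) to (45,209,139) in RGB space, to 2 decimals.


d = √[(R₁-R₂)² + (G₁-G₂)² + (B₁-B₂)²]
d = √[(145-45)² + (195-209)² + (37-139)²]
d = √[10000 + 196 + 10404]
d = √20600
d ≈ 143.53


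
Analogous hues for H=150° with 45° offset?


Base hue: 150°
Left analog: (150 - 45) mod 360 = 105°
Right analog: (150 + 45) mod 360 = 195°
Analogous hues = 105° and 195°


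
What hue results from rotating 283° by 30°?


New hue = (H + rotation) mod 360
New hue = (283 + 30) mod 360
= 313 mod 360
= 313°


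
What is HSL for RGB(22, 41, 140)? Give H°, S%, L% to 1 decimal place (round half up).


Normalize: R'=22/255≈0.0863, G'=41/255≈0.1608, B'=140/255≈0.5490
Max=140/255, Min=22/255, Δ=Max-Min=118/255
L = (Max+Min)/2 = (140+22)/510 = 162/510 = 0.31764… → L = 31.8%
L ≤ 0.5 → S = Δ/(Max+Min) = 118/(140+22) = 118/162 = 0.72839… → S = 72.8%
(the 1/255 factors cancel in S and H, so raw channel differences can be used)
Max is B' → H = 60 × ((R-G)/Δ + 4) = 60 × ((22-41)/118 + 4)
  -19/118 + 4 = -0.1610… + 4 = 3.8389…
  H = 60 × 3.8389… = 230.338…° → H = 230.3°
= HSL(230.3°, 72.8%, 31.8%)


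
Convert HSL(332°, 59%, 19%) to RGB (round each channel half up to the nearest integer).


H=332°, S=0.59, L=0.19
C = (1-|2L-1|)×S = (1-|-0.62|)×0.59 = 0.2242
H' = H/60 = 332/60 ≈ 5.5333; X = C×(1-|H' mod 2 - 1|) ≈ 0.1046
m = L - C/2 = 0.19 - 0.1121 = 0.0779
Sector ⌊H'⌋ = 5 → (R',G',B') = (0.2242, 0.0, ≈0.1046)
RGB = ((R'+m)×255, (G'+m)×255, (B'+m)×255) = (77.0355, 19.8645, 46.5443)
Round half up → RGB(77, 20, 47)


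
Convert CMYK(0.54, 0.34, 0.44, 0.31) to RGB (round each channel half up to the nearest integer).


R = 255 × (1-C) × (1-K) = 255 × 0.46 × 0.69 = 80.937 → 81
G = 255 × (1-M) × (1-K) = 255 × 0.66 × 0.69 = 116.127 → 116
B = 255 × (1-Y) × (1-K) = 255 × 0.56 × 0.69 = 98.532 → 99
= RGB(81, 116, 99)


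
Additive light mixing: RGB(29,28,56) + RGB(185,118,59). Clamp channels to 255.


Additive: each channel = min(255, C₁+C₂)
R: 29+185 = 214 → 214
G: 28+118 = 146 → 146
B: 56+59 = 115 → 115
= RGB(214, 146, 115)


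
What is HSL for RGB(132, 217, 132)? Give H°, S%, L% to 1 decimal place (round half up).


Normalize: R'=132/255≈0.5176, G'=217/255≈0.8510, B'=132/255≈0.5176
Max=217/255, Min=132/255, Δ=Max-Min=85/255
L = (Max+Min)/2 = (217+132)/510 = 349/510 = 0.68431… → L = 68.4%
L > 0.5 → S = Δ/(2-Max-Min) = 85/(510-217-132) = 85/161 = 0.52795… → S = 52.8%
(the 1/255 factors cancel in S and H, so raw channel differences can be used)
Max is G' → H = 60 × ((B-R)/Δ + 2) = 60 × ((132-132)/85 + 2)
  0/85 + 2 = 0 + 2 = 2
  H = 60 × 2 = 120° → H = 120.0°
= HSL(120.0°, 52.8%, 68.4%)


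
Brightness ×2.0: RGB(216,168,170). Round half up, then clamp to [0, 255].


Multiply each channel by 2.0, round half up, clamp to [0, 255]
R: 216×2.0 = 432 → clamp → 255
G: 168×2.0 = 336 → clamp → 255
B: 170×2.0 = 340 → clamp → 255
= RGB(255, 255, 255)


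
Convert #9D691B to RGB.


9D → 157 (R)
69 → 105 (G)
1B → 27 (B)
= RGB(157, 105, 27)


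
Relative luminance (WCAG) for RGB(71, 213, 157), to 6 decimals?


Linearize each channel (sRGB transfer function): c = v/255; c_lin = c/12.92 if c ≤ 0.04045, else ((c+0.055)/1.055)^2.4
  R: 71/255 ≈ 0.278431 > 0.04045 → ((0.278431+0.055)/1.055)^2.4 ≈ 0.063010
  G: 213/255 ≈ 0.835294 > 0.04045 → ((0.835294+0.055)/1.055)^2.4 ≈ 0.665387
  B: 157/255 ≈ 0.615686 > 0.04045 → ((0.615686+0.055)/1.055)^2.4 ≈ 0.337164
R_lin = 0.063010, G_lin = 0.665387, B_lin = 0.337164
L = 0.2126×R + 0.7152×G + 0.0722×B
L = 0.2126×0.063010 + 0.7152×0.665387 + 0.0722×0.337164
L ≈ 0.513624


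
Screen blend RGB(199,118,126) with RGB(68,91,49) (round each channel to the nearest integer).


Screen: C = 255 - (255-A)×(255-B)/255, rounded to nearest integer
R: 255 - (255-199)×(255-68)/255 = 255 - 10472/255 ≈ 255 - 41.067 = 213.933 → 214
G: 255 - (255-118)×(255-91)/255 = 255 - 22468/255 ≈ 255 - 88.110 = 166.890 → 167
B: 255 - (255-126)×(255-49)/255 = 255 - 26574/255 ≈ 255 - 104.212 = 150.788 → 151
= RGB(214, 167, 151)


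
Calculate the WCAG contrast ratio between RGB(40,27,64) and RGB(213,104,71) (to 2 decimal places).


Linearize each sRGB channel c=v/255: c/12.92 if c ≤ 0.04045 else ((c+0.055)/1.055)^2.4
L = 0.2126×R_lin + 0.7152×G_lin + 0.0722×B_lin
Color 1 (40,27,64):
  R=40: 40/255≈0.1569 > 0.04045 → ((0.1569+0.055)/1.055)^2.4 ≈ 0.02122
  G=27: 27/255≈0.1059 > 0.04045 → ((0.1059+0.055)/1.055)^2.4 ≈ 0.01096
  B=64: 64/255≈0.2510 > 0.04045 → ((0.2510+0.055)/1.055)^2.4 ≈ 0.05127
  L1 = 0.2126×0.02122 + 0.7152×0.01096 + 0.0722×0.05127 ≈ 0.01605
Color 2 (213,104,71):
  R=213: 213/255≈0.8353 > 0.04045 → ((0.8353+0.055)/1.055)^2.4 ≈ 0.66539
  G=104: 104/255≈0.4078 > 0.04045 → ((0.4078+0.055)/1.055)^2.4 ≈ 0.13843
  B=71: 71/255≈0.2784 > 0.04045 → ((0.2784+0.055)/1.055)^2.4 ≈ 0.06301
  L2 = 0.2126×0.66539 + 0.7152×0.13843 + 0.0722×0.06301 ≈ 0.24502
Lighter = 0.24502, Darker = 0.01605
Ratio = (L_lighter + 0.05) / (L_darker + 0.05)
Ratio = (0.24502 + 0.05) / (0.01605 + 0.05) = 0.29502 / 0.06605 ≈ 4.4665
Ratio ≈ 4.47:1


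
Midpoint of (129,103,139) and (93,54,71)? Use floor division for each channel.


Midpoint: each channel = ⌊(C₁+C₂)/2⌋
R: ⌊(129+93)/2⌋ = 111
G: ⌊(103+54)/2⌋ = 78
B: ⌊(139+71)/2⌋ = 105
= RGB(111, 78, 105)


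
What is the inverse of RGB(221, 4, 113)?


Invert: (255-R, 255-G, 255-B)
R: 255-221 = 34
G: 255-4 = 251
B: 255-113 = 142
= RGB(34, 251, 142)


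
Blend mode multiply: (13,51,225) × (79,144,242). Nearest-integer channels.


Multiply: C = A×B/255, rounded to nearest integer
R: 13×79/255 = 1027/255 ≈ 4.027 → 4
G: 51×144/255 = 7344/255 ≈ 28.800 → 29
B: 225×242/255 = 54450/255 ≈ 213.529 → 214
= RGB(4, 29, 214)


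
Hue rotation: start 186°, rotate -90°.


New hue = (H + rotation) mod 360
New hue = (186 -90) mod 360
= 96 mod 360
= 96°


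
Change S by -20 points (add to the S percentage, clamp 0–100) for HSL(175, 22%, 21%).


Original S = 22%
Adjustment = -20 percentage points
New S = 22 + (-20) = 2
Clamp to [0, 100] → 2
= HSL(175°, 2%, 21%)
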